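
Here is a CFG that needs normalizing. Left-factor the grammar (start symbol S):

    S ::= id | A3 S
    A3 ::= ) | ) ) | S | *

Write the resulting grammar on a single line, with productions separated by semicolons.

A3 has alternatives sharing prefix ')': factor to A3 → ) A3' with A3' → ε | ).

S ::= id | A3 S; A3 ::= S | * | ) A3'; A3' ::= ε | )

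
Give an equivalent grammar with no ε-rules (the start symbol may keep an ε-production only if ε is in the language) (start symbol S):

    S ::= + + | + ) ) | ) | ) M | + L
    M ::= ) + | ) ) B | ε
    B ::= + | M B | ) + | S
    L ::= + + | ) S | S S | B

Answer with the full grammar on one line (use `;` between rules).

S ::= + + | + ) ) | ) | ) M | + L; M ::= ) + | ) ) B; B ::= + | M B | ) + | S; L ::= + + | ) S | S S | B

The nullable symbols are {M}.
ε ∉ L(G), so no ε-production is kept.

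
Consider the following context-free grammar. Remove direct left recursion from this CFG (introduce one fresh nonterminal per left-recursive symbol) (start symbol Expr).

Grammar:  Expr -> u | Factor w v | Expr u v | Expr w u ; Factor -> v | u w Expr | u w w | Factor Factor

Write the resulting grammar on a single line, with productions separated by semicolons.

Directly left-recursive nonterminals: Expr, Factor.
For Expr: α = {u v, w u}, β = {u, Factor w v}. Rewrite as Expr → β Expr1 and Expr1 → α Expr1 | ε.
For Factor: α = {Factor}, β = {v, u w Expr, u w w}. Rewrite as Factor → β Factor1 and Factor1 → α Factor1 | ε.

Expr -> u Expr1 | Factor w v Expr1; Factor -> v Factor1 | u w Expr Factor1 | u w w Factor1; Expr1 -> u v Expr1 | w u Expr1 | ε; Factor1 -> Factor Factor1 | ε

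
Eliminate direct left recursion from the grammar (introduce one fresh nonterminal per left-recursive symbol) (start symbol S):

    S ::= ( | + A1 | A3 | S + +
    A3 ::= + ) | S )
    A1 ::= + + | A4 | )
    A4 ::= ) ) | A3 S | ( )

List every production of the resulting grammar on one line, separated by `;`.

S ::= ( S' | + A1 S' | A3 S'; A3 ::= + ) | S ); A1 ::= + + | A4 | ); A4 ::= ) ) | A3 S | ( ); S' ::= + + S' | ε

Left recursion appears on S.
For S: α = {+ +}, β = {(, + A1, A3}. Rewrite as S → β S' and S' → α S' | ε.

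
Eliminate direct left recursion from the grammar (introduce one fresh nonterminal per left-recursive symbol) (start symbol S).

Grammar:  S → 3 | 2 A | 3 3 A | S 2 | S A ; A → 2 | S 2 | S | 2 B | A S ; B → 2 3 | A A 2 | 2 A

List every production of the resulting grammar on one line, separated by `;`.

S, A are directly left-recursive.
For S: α = {2, A}, β = {3, 2 A, 3 3 A}. Rewrite as S → β S' and S' → α S' | ε.
For A: α = {S}, β = {2, S 2, S, 2 B}. Rewrite as A → β A' and A' → α A' | ε.

S → 3 S' | 2 A S' | 3 3 A S'; A → 2 A' | S 2 A' | S A' | 2 B A'; B → 2 3 | A A 2 | 2 A; S' → 2 S' | A S' | ε; A' → S A' | ε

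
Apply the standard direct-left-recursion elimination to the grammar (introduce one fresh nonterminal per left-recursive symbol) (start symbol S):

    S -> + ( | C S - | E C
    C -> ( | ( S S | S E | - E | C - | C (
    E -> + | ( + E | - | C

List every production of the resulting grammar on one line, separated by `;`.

S -> + ( | C S - | E C; C -> ( C' | ( S S C' | S E C' | - E C'; E -> + | ( + E | - | C; C' -> - C' | ( C' | ε

Left recursion appears on C.
For C: α = {-, (}, β = {(, ( S S, S E, - E}. Rewrite as C → β C' and C' → α C' | ε.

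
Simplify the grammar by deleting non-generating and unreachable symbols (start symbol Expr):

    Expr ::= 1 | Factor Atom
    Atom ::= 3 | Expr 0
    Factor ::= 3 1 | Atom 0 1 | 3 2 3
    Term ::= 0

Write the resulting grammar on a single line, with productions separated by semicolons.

Generating nonterminals: {Atom, Expr, Factor, Term}.
Reachable from Expr after that: {Atom, Expr, Factor}.
Removed useless symbols: {Term} and every production mentioning them.

Expr ::= 1 | Factor Atom; Atom ::= 3 | Expr 0; Factor ::= 3 1 | Atom 0 1 | 3 2 3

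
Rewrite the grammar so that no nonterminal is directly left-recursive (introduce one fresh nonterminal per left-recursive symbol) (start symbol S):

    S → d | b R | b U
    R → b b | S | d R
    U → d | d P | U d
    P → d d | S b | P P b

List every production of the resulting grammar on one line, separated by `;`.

S → d | b R | b U; R → b b | S | d R; U → d U' | d P U'; P → d d P' | S b P'; U' → d U' | ε; P' → P b P' | ε

Directly left-recursive nonterminals: U, P.
For U: α = {d}, β = {d, d P}. Rewrite as U → β U' and U' → α U' | ε.
For P: α = {P b}, β = {d d, S b}. Rewrite as P → β P' and P' → α P' | ε.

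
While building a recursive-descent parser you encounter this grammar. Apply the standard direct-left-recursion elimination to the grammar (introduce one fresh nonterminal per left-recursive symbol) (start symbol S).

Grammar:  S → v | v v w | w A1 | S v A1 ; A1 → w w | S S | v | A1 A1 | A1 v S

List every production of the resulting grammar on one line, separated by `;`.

Left recursion appears on S, A1.
For S: α = {v A1}, β = {v, v v w, w A1}. Rewrite as S → β S' and S' → α S' | ε.
For A1: α = {A1, v S}, β = {w w, S S, v}. Rewrite as A1 → β A1' and A1' → α A1' | ε.

S → v S' | v v w S' | w A1 S'; A1 → w w A1' | S S A1' | v A1'; S' → v A1 S' | ε; A1' → A1 A1' | v S A1' | ε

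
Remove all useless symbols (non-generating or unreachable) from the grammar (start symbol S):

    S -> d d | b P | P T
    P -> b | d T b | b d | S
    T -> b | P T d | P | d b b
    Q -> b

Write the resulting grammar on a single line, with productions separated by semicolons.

S -> d d | b P | P T; P -> b | d T b | b d | S; T -> b | P T d | P | d b b

Generating nonterminals: {P, Q, S, T}.
Reachable from S after that: {P, S, T}.
Removed useless symbols: {Q} and every production mentioning them.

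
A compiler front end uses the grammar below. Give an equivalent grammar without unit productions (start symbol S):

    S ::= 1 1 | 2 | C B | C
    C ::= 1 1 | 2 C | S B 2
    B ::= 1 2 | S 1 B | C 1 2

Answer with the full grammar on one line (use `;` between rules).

Unit pairs: S ⇒* {C}.
Replace each nonterminal's rules with the union of the non-unit rules of every nonterminal it unit-derives.

S ::= 1 1 | 2 C | S B 2 | 2 | C B; C ::= 1 1 | 2 C | S B 2; B ::= 1 2 | S 1 B | C 1 2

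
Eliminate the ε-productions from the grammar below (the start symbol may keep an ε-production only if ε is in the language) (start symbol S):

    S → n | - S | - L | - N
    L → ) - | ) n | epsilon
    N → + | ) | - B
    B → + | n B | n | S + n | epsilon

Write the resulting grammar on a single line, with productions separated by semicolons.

The nullable symbols are {B, L}.
ε ∉ L(G), so no ε-production is kept.
For each production, add variants omitting each subset of nullable occurrences: S → - L gives - L | -. N → - B gives - B | -. B → n B gives n B | n.

S → n | - S | - L | - | - N; L → ) - | ) n; N → + | ) | - B | -; B → + | n B | n | S + n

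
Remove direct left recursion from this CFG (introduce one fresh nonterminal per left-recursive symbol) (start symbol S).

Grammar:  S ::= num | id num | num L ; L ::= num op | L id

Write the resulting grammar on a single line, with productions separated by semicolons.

Left recursion appears on L.
For L: α = {id}, β = {num op}. Rewrite as L → β L' and L' → α L' | ε.

S ::= num | id num | num L; L ::= num op L'; L' ::= id L' | ε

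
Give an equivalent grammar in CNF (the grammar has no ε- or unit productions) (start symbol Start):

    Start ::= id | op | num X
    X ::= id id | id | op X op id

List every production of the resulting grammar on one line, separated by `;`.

Introduce a nonterminal for each terminal appearing in a rule of length ≥ 2: X1 → num, X2 → id, X3 → op.
Binarize each right-hand side of length ≥ 3 by chaining fresh nonterminals (Y1, Y2, …): affected rules were X → X3 X X3 X2.

Start ::= id | op | X1 X; X ::= X2 X2 | id | X3 Y1; X1 ::= num; X2 ::= id; X3 ::= op; Y1 ::= X Y2; Y2 ::= X3 X2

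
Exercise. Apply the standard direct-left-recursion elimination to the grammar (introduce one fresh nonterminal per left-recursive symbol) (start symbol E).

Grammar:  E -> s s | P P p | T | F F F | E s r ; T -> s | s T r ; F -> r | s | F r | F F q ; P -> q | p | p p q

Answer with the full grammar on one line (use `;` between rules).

E -> s s E' | P P p E' | T E' | F F F E'; T -> s | s T r; F -> r F' | s F'; P -> q | p | p p q; E' -> s r E' | ε; F' -> r F' | F q F' | ε

Directly left-recursive nonterminals: E, F.
For E: α = {s r}, β = {s s, P P p, T, F F F}. Rewrite as E → β E' and E' → α E' | ε.
For F: α = {r, F q}, β = {r, s}. Rewrite as F → β F' and F' → α F' | ε.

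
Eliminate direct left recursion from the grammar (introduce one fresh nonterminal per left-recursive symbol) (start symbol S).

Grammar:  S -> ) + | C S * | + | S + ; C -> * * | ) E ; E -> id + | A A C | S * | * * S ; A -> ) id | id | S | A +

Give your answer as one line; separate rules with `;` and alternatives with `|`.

S, A are directly left-recursive.
For S: α = {+}, β = {) +, C S *, +}. Rewrite as S → β S' and S' → α S' | ε.
For A: α = {+}, β = {) id, id, S}. Rewrite as A → β A' and A' → α A' | ε.

S -> ) + S' | C S * S' | + S'; C -> * * | ) E; E -> id + | A A C | S * | * * S; A -> ) id A' | id A' | S A'; S' -> + S' | ε; A' -> + A' | ε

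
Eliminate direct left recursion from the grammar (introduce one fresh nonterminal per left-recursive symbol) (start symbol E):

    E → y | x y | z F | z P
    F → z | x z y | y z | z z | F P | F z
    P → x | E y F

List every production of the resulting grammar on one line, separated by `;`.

E → y | x y | z F | z P; F → z F' | x z y F' | y z F' | z z F'; P → x | E y F; F' → P F' | z F' | eps

Left recursion appears on F.
For F: α = {P, z}, β = {z, x z y, y z, z z}. Rewrite as F → β F' and F' → α F' | ε.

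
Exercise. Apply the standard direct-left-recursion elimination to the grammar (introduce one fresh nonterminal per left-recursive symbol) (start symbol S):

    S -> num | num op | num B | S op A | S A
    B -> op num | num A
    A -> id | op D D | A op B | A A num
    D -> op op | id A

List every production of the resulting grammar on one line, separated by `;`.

S -> num S' | num op S' | num B S'; B -> op num | num A; A -> id A' | op D D A'; D -> op op | id A; S' -> op A S' | A S' | ε; A' -> op B A' | A num A' | ε

S, A are directly left-recursive.
For S: α = {op A, A}, β = {num, num op, num B}. Rewrite as S → β S' and S' → α S' | ε.
For A: α = {op B, A num}, β = {id, op D D}. Rewrite as A → β A' and A' → α A' | ε.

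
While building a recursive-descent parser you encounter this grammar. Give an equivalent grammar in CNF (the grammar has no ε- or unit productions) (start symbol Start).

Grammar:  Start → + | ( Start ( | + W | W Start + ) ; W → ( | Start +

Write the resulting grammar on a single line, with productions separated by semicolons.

Introduce a nonterminal for each terminal appearing in a rule of length ≥ 2: X1 → (, X2 → +, X3 → ).
Binarize each right-hand side of length ≥ 3 by chaining fresh nonterminals (Y1, Y2, …): affected rules were Start → X1 Start X1; Start → W Start X2 X3.

Start → + | X1 Y1 | X2 W | W Y2; W → ( | Start X2; X1 → (; X2 → +; X3 → ); Y1 → Start X1; Y2 → Start Y3; Y3 → X2 X3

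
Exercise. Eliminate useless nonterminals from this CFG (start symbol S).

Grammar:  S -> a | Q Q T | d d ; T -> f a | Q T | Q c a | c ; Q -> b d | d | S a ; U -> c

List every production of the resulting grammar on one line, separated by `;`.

Generating nonterminals: {Q, S, T, U}.
Reachable from S after that: {Q, S, T}.
Removed useless symbols: {U} and every production mentioning them.

S -> a | Q Q T | d d; T -> f a | Q T | Q c a | c; Q -> b d | d | S a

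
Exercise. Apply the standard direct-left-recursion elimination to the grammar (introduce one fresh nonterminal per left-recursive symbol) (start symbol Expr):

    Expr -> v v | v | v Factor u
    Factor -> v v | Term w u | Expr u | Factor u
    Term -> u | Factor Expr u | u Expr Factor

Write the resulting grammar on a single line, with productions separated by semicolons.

Factor is directly left-recursive.
For Factor: α = {u}, β = {v v, Term w u, Expr u}. Rewrite as Factor → β Factor1 and Factor1 → α Factor1 | ε.

Expr -> v v | v | v Factor u; Factor -> v v Factor1 | Term w u Factor1 | Expr u Factor1; Term -> u | Factor Expr u | u Expr Factor; Factor1 -> u Factor1 | ε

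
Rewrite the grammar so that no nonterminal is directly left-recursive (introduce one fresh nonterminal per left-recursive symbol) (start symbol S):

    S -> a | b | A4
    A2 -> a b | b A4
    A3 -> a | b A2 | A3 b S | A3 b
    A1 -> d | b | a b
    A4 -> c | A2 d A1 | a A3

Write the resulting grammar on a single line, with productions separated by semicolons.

Directly left-recursive nonterminal: A3.
For A3: α = {b S, b}, β = {a, b A2}. Rewrite as A3 → β A3' and A3' → α A3' | ε.

S -> a | b | A4; A2 -> a b | b A4; A3 -> a A3' | b A2 A3'; A1 -> d | b | a b; A4 -> c | A2 d A1 | a A3; A3' -> b S A3' | b A3' | epsilon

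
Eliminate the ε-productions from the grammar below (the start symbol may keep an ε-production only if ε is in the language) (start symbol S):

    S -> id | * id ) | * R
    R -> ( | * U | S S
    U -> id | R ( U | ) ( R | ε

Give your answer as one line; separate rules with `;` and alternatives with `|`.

S -> id | * id ) | * R; R -> ( | * U | * | S S; U -> id | R ( U | R ( | ) ( R

Nullable set = {U}.
ε ∉ L(G), so no ε-production is kept.
Add the nullable-subset variants: R → * U gives * U | *. U → R ( U gives R ( U | R (.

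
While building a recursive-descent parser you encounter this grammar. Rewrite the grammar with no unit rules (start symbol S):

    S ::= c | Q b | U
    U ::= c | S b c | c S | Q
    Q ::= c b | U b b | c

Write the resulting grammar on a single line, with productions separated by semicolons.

S ::= c | S b c | c S | Q b | c b | U b b; U ::= c | S b c | c S | c b | U b b; Q ::= c b | U b b | c

Unit pairs: S ⇒* {Q, U}; U ⇒* {Q}.
For each unit pair (A, B), copy every non-unit production of B to A, then drop all unit productions.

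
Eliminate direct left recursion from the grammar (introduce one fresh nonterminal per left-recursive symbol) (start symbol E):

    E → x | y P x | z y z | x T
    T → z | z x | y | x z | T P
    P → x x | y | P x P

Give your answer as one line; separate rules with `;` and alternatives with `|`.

Directly left-recursive nonterminals: T, P.
For T: α = {P}, β = {z, z x, y, x z}. Rewrite as T → β T' and T' → α T' | ε.
For P: α = {x P}, β = {x x, y}. Rewrite as P → β P' and P' → α P' | ε.

E → x | y P x | z y z | x T; T → z T' | z x T' | y T' | x z T'; P → x x P' | y P'; T' → P T' | ε; P' → x P P' | ε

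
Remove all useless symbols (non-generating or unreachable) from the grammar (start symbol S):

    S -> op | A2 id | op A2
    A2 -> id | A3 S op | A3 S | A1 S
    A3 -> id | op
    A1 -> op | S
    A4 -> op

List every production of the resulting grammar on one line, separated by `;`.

S -> op | A2 id | op A2; A2 -> id | A3 S op | A3 S | A1 S; A3 -> id | op; A1 -> op | S

Generating nonterminals: {A1, A2, A3, A4, S}.
Reachable from S after that: {A1, A2, A3, S}.
Removed useless symbols: {A4} and every production mentioning them.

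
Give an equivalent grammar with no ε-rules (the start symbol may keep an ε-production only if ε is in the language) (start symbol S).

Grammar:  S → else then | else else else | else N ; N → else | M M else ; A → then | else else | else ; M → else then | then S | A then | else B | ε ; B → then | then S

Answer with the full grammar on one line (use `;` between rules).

S → else then | else else else | else N; N → else | M M else | M else; A → then | else else | else; M → else then | then S | A then | else B; B → then | then S

The nullable symbols are {M}.
ε ∉ L(G), so no ε-production is kept.
Expand every rule over subsets of its nullable positions: N → M M else gives M M else | M else.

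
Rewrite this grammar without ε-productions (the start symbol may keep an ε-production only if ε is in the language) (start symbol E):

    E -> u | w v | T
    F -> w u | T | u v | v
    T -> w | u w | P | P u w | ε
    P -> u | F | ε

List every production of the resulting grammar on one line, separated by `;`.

E -> u | w v | T | ε; F -> w u | T | u v | v; T -> w | u w | P | P u w; P -> u | F

Nullable nonterminals: {E, F, P, T}.
ε ∈ L(G) since E is nullable, so keep E → ε.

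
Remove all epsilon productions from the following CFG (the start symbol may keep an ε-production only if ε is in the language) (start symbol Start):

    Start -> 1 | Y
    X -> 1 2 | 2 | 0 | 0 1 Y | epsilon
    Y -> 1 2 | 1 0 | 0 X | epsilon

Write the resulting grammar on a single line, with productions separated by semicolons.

Start -> 1 | Y | epsilon; X -> 1 2 | 2 | 0 | 0 1 Y | 0 1; Y -> 1 2 | 1 0 | 0 X | 0

Nullable nonterminals: {Start, X, Y}.
ε ∈ L(G) since Start is nullable, so keep Start → ε.
For each production, add variants omitting each subset of nullable occurrences: X → 0 1 Y gives 0 1 Y | 0 1. Y → 0 X gives 0 X | 0.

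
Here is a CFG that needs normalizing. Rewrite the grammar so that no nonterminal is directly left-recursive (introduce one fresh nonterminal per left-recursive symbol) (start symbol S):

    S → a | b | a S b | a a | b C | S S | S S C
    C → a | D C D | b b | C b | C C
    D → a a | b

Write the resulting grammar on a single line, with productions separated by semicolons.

Directly left-recursive nonterminals: S, C.
For S: α = {S, S C}, β = {a, b, a S b, a a, b C}. Rewrite as S → β S' and S' → α S' | ε.
For C: α = {b, C}, β = {a, D C D, b b}. Rewrite as C → β C' and C' → α C' | ε.

S → a S' | b S' | a S b S' | a a S' | b C S'; C → a C' | D C D C' | b b C'; D → a a | b; S' → S S' | S C S' | epsilon; C' → b C' | C C' | epsilon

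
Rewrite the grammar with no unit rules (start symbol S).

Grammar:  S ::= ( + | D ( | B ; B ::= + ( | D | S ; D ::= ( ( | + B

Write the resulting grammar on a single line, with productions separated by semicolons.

S ::= + ( | ( ( | + B | ( + | D (; B ::= + ( | ( + | D ( | ( ( | + B; D ::= ( ( | + B

Unit pairs: B ⇒* {D, S}; S ⇒* {B, D}.
For every A with A ⇒* B via unit rules, add B's non-unit alternatives to A; then delete every rule of the form X → Y.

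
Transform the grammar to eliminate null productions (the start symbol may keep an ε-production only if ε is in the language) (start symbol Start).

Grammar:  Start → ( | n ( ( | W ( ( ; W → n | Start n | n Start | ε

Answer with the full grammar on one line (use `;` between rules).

Start → ( | n ( ( | W ( ( | ( (; W → n | Start n | n Start

Nullable set = {W}.
ε ∉ L(G), so no ε-production is kept.
Add the nullable-subset variants: Start → W ( ( gives W ( ( | ( (.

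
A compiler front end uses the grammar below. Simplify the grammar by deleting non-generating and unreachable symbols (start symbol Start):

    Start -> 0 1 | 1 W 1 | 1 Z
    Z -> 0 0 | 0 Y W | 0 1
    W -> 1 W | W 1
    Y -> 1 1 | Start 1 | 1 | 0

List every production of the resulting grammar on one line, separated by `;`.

Generating nonterminals: {Start, Y, Z}.
Reachable from Start after that: {Start, Z}.
Removed useless symbols: {W, Y} and every production mentioning them.

Start -> 0 1 | 1 Z; Z -> 0 0 | 0 1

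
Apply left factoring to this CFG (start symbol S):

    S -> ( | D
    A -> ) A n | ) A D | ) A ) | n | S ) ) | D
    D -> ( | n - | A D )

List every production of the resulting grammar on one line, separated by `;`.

S -> ( | D; A -> n | S ) ) | D | ) A A'; D -> ( | n - | A D ); A' -> n | D | )

A has alternatives sharing prefix ') A': factor to A → ) A A' with A' → n | D | ).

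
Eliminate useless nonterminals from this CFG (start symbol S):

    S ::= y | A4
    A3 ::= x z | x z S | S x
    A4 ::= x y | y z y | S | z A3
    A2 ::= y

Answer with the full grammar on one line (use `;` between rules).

S ::= y | A4; A3 ::= x z | x z S | S x; A4 ::= x y | y z y | S | z A3

Generating nonterminals: {A2, A3, A4, S}.
Reachable from S after that: {A3, A4, S}.
Removed useless symbols: {A2} and every production mentioning them.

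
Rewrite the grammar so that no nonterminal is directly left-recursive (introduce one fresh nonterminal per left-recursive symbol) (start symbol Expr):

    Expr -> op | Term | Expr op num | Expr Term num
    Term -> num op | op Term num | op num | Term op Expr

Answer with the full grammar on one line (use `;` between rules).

Directly left-recursive nonterminals: Expr, Term.
For Expr: α = {op num, Term num}, β = {op, Term}. Rewrite as Expr → β Expr1 and Expr1 → α Expr1 | ε.
For Term: α = {op Expr}, β = {num op, op Term num, op num}. Rewrite as Term → β Term1 and Term1 → α Term1 | ε.

Expr -> op Expr1 | Term Expr1; Term -> num op Term1 | op Term num Term1 | op num Term1; Expr1 -> op num Expr1 | Term num Expr1 | ε; Term1 -> op Expr Term1 | ε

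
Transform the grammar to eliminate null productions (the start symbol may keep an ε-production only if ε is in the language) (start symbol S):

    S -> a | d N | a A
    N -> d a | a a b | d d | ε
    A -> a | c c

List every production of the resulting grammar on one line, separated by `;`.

S -> a | d N | d | a A; N -> d a | a a b | d d; A -> a | c c

Nullable nonterminals: {N}.
ε ∉ L(G), so no ε-production is kept.
Add the nullable-subset variants: S → d N gives d N | d.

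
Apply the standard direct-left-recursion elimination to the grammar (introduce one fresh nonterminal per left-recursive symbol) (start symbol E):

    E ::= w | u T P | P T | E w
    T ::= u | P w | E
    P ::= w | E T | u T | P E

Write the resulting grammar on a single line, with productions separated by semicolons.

E ::= w E' | u T P E' | P T E'; T ::= u | P w | E; P ::= w P' | E T P' | u T P'; E' ::= w E' | ε; P' ::= E P' | ε

Left recursion appears on E, P.
For E: α = {w}, β = {w, u T P, P T}. Rewrite as E → β E' and E' → α E' | ε.
For P: α = {E}, β = {w, E T, u T}. Rewrite as P → β P' and P' → α P' | ε.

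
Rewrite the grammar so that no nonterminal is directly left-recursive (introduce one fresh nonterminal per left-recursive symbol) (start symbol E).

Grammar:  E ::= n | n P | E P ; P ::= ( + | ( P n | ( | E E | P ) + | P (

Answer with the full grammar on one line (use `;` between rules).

E ::= n E' | n P E'; P ::= ( + P' | ( P n P' | ( P' | E E P'; E' ::= P E' | ε; P' ::= ) + P' | ( P' | ε

Left recursion appears on E, P.
For E: α = {P}, β = {n, n P}. Rewrite as E → β E' and E' → α E' | ε.
For P: α = {) +, (}, β = {( +, ( P n, (, E E}. Rewrite as P → β P' and P' → α P' | ε.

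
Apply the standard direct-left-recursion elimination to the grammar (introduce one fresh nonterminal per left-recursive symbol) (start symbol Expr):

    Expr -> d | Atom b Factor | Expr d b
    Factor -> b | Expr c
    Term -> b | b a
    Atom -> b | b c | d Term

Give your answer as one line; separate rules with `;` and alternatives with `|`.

Expr -> d Expr1 | Atom b Factor Expr1; Factor -> b | Expr c; Term -> b | b a; Atom -> b | b c | d Term; Expr1 -> d b Expr1 | eps

Expr is directly left-recursive.
For Expr: α = {d b}, β = {d, Atom b Factor}. Rewrite as Expr → β Expr1 and Expr1 → α Expr1 | ε.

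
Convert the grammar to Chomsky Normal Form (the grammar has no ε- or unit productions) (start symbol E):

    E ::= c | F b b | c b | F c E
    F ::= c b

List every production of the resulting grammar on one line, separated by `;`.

E ::= c | F Y1 | X2 X1 | F Y2; F ::= X2 X1; X1 ::= b; X2 ::= c; Y1 ::= X1 X1; Y2 ::= X2 E

Introduce a nonterminal for each terminal appearing in a rule of length ≥ 2: X1 → b, X2 → c.
Binarize each right-hand side of length ≥ 3 by chaining fresh nonterminals (Y1, Y2, …): affected rules were E → F X1 X1; E → F X2 E.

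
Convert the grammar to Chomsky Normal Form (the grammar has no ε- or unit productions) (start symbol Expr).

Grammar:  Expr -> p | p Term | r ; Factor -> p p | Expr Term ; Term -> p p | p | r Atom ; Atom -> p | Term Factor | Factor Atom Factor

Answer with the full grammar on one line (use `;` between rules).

Expr -> p | X1 Term | r; Factor -> X1 X1 | Expr Term; Term -> X1 X1 | p | X2 Atom; Atom -> p | Term Factor | Factor Y1; X1 -> p; X2 -> r; Y1 -> Atom Factor

Introduce a nonterminal for each terminal appearing in a rule of length ≥ 2: X1 → p, X2 → r.
Binarize each right-hand side of length ≥ 3 by chaining fresh nonterminals (Y1, Y2, …): affected rules were Atom → Factor Atom Factor.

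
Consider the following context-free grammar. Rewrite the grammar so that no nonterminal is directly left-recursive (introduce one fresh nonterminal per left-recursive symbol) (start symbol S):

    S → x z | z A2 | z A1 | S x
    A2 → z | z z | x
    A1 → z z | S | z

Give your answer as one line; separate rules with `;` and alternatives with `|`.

S is directly left-recursive.
For S: α = {x}, β = {x z, z A2, z A1}. Rewrite as S → β S' and S' → α S' | ε.

S → x z S' | z A2 S' | z A1 S'; A2 → z | z z | x; A1 → z z | S | z; S' → x S' | epsilon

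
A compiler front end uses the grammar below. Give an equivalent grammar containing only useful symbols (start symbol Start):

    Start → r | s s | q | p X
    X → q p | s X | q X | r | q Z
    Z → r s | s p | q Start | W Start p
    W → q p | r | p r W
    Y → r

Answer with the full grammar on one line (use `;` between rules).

Generating nonterminals: {Start, W, X, Y, Z}.
Reachable from Start after that: {Start, W, X, Z}.
Removed useless symbols: {Y} and every production mentioning them.

Start → r | s s | q | p X; X → q p | s X | q X | r | q Z; Z → r s | s p | q Start | W Start p; W → q p | r | p r W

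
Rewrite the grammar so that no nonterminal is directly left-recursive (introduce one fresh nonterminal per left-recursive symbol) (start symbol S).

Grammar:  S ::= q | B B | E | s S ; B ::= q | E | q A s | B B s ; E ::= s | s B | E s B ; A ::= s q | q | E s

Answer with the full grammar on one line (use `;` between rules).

B, E are directly left-recursive.
For B: α = {B s}, β = {q, E, q A s}. Rewrite as B → β B' and B' → α B' | ε.
For E: α = {s B}, β = {s, s B}. Rewrite as E → β E' and E' → α E' | ε.

S ::= q | B B | E | s S; B ::= q B' | E B' | q A s B'; E ::= s E' | s B E'; A ::= s q | q | E s; B' ::= B s B' | ε; E' ::= s B E' | ε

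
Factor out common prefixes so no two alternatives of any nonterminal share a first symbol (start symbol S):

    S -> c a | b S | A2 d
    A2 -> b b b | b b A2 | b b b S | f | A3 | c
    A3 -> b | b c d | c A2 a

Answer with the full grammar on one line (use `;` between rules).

S -> c a | b S | A2 d; A2 -> f | A3 | c | b b A2'; A3 -> c A2 a | b A3'; A2' -> A2 | b A2''; A3' -> eps | c d; A2'' -> eps | S

A2 has alternatives sharing prefix 'b b': factor to A2 → b b A2' with A2' → b | A2 | b S.
A3 has alternatives sharing prefix 'b': factor to A3 → b A3' with A3' → ε | c d.
A2' has alternatives sharing prefix 'b': factor to A2' → b A2'' with A2'' → ε | S.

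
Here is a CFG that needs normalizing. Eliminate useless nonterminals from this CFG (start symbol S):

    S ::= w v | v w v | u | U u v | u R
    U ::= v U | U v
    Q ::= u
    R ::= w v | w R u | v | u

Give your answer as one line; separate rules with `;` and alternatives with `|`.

Generating nonterminals: {Q, R, S}.
Reachable from S after that: {R, S}.
Removed useless symbols: {Q, U} and every production mentioning them.

S ::= w v | v w v | u | u R; R ::= w v | w R u | v | u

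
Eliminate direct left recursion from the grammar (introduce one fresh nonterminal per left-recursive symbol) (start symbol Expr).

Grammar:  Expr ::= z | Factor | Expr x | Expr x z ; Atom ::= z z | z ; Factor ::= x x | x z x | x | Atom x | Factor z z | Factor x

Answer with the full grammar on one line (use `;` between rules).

Expr ::= z Expr1 | Factor Expr1; Atom ::= z z | z; Factor ::= x x Factor1 | x z x Factor1 | x Factor1 | Atom x Factor1; Expr1 ::= x Expr1 | x z Expr1 | ε; Factor1 ::= z z Factor1 | x Factor1 | ε

Expr, Factor are directly left-recursive.
For Expr: α = {x, x z}, β = {z, Factor}. Rewrite as Expr → β Expr1 and Expr1 → α Expr1 | ε.
For Factor: α = {z z, x}, β = {x x, x z x, x, Atom x}. Rewrite as Factor → β Factor1 and Factor1 → α Factor1 | ε.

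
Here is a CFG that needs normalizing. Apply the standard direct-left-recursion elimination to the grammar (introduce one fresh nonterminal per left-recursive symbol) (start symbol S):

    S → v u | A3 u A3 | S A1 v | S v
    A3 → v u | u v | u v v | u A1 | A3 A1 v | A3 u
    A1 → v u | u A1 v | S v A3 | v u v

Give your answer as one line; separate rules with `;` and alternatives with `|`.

S → v u S' | A3 u A3 S'; A3 → v u A3' | u v A3' | u v v A3' | u A1 A3'; A1 → v u | u A1 v | S v A3 | v u v; S' → A1 v S' | v S' | ε; A3' → A1 v A3' | u A3' | ε

S, A3 are directly left-recursive.
For S: α = {A1 v, v}, β = {v u, A3 u A3}. Rewrite as S → β S' and S' → α S' | ε.
For A3: α = {A1 v, u}, β = {v u, u v, u v v, u A1}. Rewrite as A3 → β A3' and A3' → α A3' | ε.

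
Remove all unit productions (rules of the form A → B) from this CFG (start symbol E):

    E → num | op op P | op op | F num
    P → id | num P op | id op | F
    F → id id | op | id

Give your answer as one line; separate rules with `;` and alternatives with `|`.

E → num | op op P | op op | F num; P → id id | op | id | num P op | id op; F → id id | op | id

Unit pairs: P ⇒* {F}.
For every A with A ⇒* B via unit rules, add B's non-unit alternatives to A; then delete every rule of the form X → Y.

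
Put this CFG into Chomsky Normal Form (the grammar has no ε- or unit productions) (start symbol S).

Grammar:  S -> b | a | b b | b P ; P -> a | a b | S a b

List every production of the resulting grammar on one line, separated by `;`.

Introduce a nonterminal for each terminal appearing in a rule of length ≥ 2: X1 → b, X2 → a.
Binarize each right-hand side of length ≥ 3 by chaining fresh nonterminals (Y1, Y2, …): affected rules were P → S X2 X1.

S -> b | a | X1 X1 | X1 P; P -> a | X2 X1 | S Y1; X1 -> b; X2 -> a; Y1 -> X2 X1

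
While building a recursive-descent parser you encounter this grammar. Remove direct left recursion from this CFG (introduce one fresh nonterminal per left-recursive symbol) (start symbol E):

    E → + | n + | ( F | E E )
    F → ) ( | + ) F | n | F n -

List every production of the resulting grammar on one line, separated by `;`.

E → + E' | n + E' | ( F E'; F → ) ( F' | + ) F F' | n F'; E' → E ) E' | eps; F' → n - F' | eps

E, F are directly left-recursive.
For E: α = {E )}, β = {+, n +, ( F}. Rewrite as E → β E' and E' → α E' | ε.
For F: α = {n -}, β = {) (, + ) F, n}. Rewrite as F → β F' and F' → α F' | ε.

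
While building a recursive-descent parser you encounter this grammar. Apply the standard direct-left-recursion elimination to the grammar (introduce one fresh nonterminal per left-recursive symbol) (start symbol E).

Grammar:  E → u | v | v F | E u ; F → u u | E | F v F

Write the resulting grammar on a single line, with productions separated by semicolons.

Directly left-recursive nonterminals: E, F.
For E: α = {u}, β = {u, v, v F}. Rewrite as E → β E' and E' → α E' | ε.
For F: α = {v F}, β = {u u, E}. Rewrite as F → β F' and F' → α F' | ε.

E → u E' | v E' | v F E'; F → u u F' | E F'; E' → u E' | eps; F' → v F F' | eps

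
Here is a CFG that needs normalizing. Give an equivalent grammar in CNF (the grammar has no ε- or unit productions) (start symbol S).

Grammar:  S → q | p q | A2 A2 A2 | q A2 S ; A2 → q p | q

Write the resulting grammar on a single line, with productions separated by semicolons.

Introduce a nonterminal for each terminal appearing in a rule of length ≥ 2: X1 → p, X2 → q.
Binarize each right-hand side of length ≥ 3 by chaining fresh nonterminals (Y1, Y2, …): affected rules were S → A2 A2 A2; S → X2 A2 S.

S → q | X1 X2 | A2 Y1 | X2 Y2; A2 → X2 X1 | q; X1 → p; X2 → q; Y1 → A2 A2; Y2 → A2 S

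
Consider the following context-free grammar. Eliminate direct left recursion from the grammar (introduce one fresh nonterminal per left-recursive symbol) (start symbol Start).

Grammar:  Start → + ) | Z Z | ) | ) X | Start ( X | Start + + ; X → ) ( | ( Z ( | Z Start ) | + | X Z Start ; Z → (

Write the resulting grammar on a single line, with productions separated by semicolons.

Start → + ) Start1 | Z Z Start1 | ) Start1 | ) X Start1; X → ) ( X1 | ( Z ( X1 | Z Start ) X1 | + X1; Z → (; Start1 → ( X Start1 | + + Start1 | ε; X1 → Z Start X1 | ε

Left recursion appears on Start, X.
For Start: α = {( X, + +}, β = {+ ), Z Z, ), ) X}. Rewrite as Start → β Start1 and Start1 → α Start1 | ε.
For X: α = {Z Start}, β = {) (, ( Z (, Z Start ), +}. Rewrite as X → β X1 and X1 → α X1 | ε.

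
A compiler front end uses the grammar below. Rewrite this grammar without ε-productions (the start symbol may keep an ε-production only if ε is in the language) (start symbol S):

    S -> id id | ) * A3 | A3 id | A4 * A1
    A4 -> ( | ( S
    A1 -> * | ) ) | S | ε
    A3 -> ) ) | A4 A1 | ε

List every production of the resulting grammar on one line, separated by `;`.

Nullable set = {A1, A3}.
ε ∉ L(G), so no ε-production is kept.
Expand every rule over subsets of its nullable positions: S → ) * A3 gives ) * A3 | ) *. S → A3 id gives A3 id | id. S → A4 * A1 gives A4 * A1 | A4 *. A3 → A4 A1 gives A4 A1 | A4.

S -> id id | ) * A3 | ) * | A3 id | id | A4 * A1 | A4 *; A4 -> ( | ( S; A1 -> * | ) ) | S; A3 -> ) ) | A4 A1 | A4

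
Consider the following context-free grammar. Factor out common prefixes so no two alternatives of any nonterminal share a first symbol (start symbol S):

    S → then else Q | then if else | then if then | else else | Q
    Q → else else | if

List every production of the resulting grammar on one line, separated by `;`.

S → else else | Q | then S'; Q → else else | if; S' → else Q | if S''; S'' → else | then

S has alternatives sharing prefix 'then': factor to S → then S' with S' → else Q | if else | if then.
S' has alternatives sharing prefix 'if': factor to S' → if S'' with S'' → else | then.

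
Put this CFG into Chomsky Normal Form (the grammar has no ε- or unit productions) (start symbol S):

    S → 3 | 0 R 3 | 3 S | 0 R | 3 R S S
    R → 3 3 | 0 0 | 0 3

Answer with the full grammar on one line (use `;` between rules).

S → 3 | X1 Y1 | X2 S | X1 R | X2 Y2; R → X2 X2 | X1 X1 | X1 X2; X1 → 0; X2 → 3; Y1 → R X2; Y2 → R Y3; Y3 → S S

Introduce a nonterminal for each terminal appearing in a rule of length ≥ 2: X1 → 0, X2 → 3.
Binarize each right-hand side of length ≥ 3 by chaining fresh nonterminals (Y1, Y2, …): affected rules were S → X1 R X2; S → X2 R S S.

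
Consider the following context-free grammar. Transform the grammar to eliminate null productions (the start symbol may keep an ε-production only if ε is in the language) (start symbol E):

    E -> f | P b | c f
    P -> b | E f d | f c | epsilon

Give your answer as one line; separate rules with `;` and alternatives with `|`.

Nullable set = {P}.
ε ∉ L(G), so no ε-production is kept.
For each production, add variants omitting each subset of nullable occurrences: E → P b gives P b | b.

E -> f | P b | b | c f; P -> b | E f d | f c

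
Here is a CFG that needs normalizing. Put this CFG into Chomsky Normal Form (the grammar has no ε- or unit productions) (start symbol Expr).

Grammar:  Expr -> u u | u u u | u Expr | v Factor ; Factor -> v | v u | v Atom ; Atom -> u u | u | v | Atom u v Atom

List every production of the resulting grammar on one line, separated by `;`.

Introduce a nonterminal for each terminal appearing in a rule of length ≥ 2: X1 → u, X2 → v.
Binarize each right-hand side of length ≥ 3 by chaining fresh nonterminals (Y1, Y2, …): affected rules were Expr → X1 X1 X1; Atom → Atom X1 X2 Atom.

Expr -> X1 X1 | X1 Y1 | X1 Expr | X2 Factor; Factor -> v | X2 X1 | X2 Atom; Atom -> X1 X1 | u | v | Atom Y2; X1 -> u; X2 -> v; Y1 -> X1 X1; Y2 -> X1 Y3; Y3 -> X2 Atom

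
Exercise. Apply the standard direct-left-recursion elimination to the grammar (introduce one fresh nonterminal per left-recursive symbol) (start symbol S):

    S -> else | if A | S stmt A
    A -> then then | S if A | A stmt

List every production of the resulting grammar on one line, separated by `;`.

Directly left-recursive nonterminals: S, A.
For S: α = {stmt A}, β = {else, if A}. Rewrite as S → β S' and S' → α S' | ε.
For A: α = {stmt}, β = {then then, S if A}. Rewrite as A → β A' and A' → α A' | ε.

S -> else S' | if A S'; A -> then then A' | S if A A'; S' -> stmt A S' | eps; A' -> stmt A' | eps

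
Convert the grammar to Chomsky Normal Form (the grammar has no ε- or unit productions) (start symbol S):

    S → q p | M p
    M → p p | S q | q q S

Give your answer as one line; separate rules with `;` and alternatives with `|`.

Introduce a nonterminal for each terminal appearing in a rule of length ≥ 2: X1 → q, X2 → p.
Binarize each right-hand side of length ≥ 3 by chaining fresh nonterminals (Y1, Y2, …): affected rules were M → X1 X1 S.

S → X1 X2 | M X2; M → X2 X2 | S X1 | X1 Y1; X1 → q; X2 → p; Y1 → X1 S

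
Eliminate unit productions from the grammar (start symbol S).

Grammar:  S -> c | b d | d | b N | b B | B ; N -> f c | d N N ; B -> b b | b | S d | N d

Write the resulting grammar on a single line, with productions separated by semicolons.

S -> b b | b | S d | N d | c | b d | d | b N | b B; N -> f c | d N N; B -> b b | b | S d | N d

Unit pairs: S ⇒* {B}.
For every A with A ⇒* B via unit rules, add B's non-unit alternatives to A; then delete every rule of the form X → Y.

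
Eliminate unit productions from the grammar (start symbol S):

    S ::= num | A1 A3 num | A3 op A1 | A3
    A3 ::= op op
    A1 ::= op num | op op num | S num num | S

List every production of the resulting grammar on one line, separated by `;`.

S ::= num | A1 A3 num | A3 op A1 | op op; A3 ::= op op; A1 ::= op num | op op num | S num num | num | A1 A3 num | A3 op A1 | op op

Unit pairs: A1 ⇒* {A3, S}; S ⇒* {A3}.
Replace each nonterminal's rules with the union of the non-unit rules of every nonterminal it unit-derives.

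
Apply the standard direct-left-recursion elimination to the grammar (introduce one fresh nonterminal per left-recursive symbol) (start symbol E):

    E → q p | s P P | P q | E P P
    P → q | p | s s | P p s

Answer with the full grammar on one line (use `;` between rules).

E → q p E' | s P P E' | P q E'; P → q P' | p P' | s s P'; E' → P P E' | ε; P' → p s P' | ε

Left recursion appears on E, P.
For E: α = {P P}, β = {q p, s P P, P q}. Rewrite as E → β E' and E' → α E' | ε.
For P: α = {p s}, β = {q, p, s s}. Rewrite as P → β P' and P' → α P' | ε.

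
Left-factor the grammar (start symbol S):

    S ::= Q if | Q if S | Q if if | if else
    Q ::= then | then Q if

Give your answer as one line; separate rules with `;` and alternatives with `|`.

S has alternatives sharing prefix 'Q if': factor to S → Q if S' with S' → ε | S | if.
Q has alternatives sharing prefix 'then': factor to Q → then Q' with Q' → ε | Q if.

S ::= if else | Q if S'; Q ::= then Q'; S' ::= ε | S | if; Q' ::= ε | Q if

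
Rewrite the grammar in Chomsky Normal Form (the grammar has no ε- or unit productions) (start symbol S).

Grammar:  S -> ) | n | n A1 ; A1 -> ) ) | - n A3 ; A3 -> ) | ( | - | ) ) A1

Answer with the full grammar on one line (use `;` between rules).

Introduce a nonterminal for each terminal appearing in a rule of length ≥ 2: X1 → n, X2 → ), X3 → -.
Binarize each right-hand side of length ≥ 3 by chaining fresh nonterminals (Y1, Y2, …): affected rules were A1 → X3 X1 A3; A3 → X2 X2 A1.

S -> ) | n | X1 A1; A1 -> X2 X2 | X3 Y1; A3 -> ) | ( | - | X2 Y2; X1 -> n; X2 -> ); X3 -> -; Y1 -> X1 A3; Y2 -> X2 A1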